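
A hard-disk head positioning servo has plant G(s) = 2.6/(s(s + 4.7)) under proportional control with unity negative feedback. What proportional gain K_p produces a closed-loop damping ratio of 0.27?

K_p = 29.1

Closed-loop characteristic equation: s² + 4.7s + K_p·2.6 = 0.
So ω_n = √(2.6K_p) and 2ζω_n = 4.7, giving ζ = 4.7/(2√(2.6K_p)).
Setting ζ = 0.27: √(2.6K_p) = 4.7/(2·0.27) = 8.704, so K_p = 75.75/2.6 = 29.1.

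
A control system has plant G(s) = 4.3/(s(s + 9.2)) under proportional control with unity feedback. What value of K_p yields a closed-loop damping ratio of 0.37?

K_p = 35.9

Closed-loop characteristic equation: s² + 9.2s + K_p·4.3 = 0.
So ω_n = √(4.3K_p) and 2ζω_n = 9.2, giving ζ = 9.2/(2√(4.3K_p)).
Setting ζ = 0.37: √(4.3K_p) = 9.2/(2·0.37) = 12.43, so K_p = 154.6/4.3 = 35.9.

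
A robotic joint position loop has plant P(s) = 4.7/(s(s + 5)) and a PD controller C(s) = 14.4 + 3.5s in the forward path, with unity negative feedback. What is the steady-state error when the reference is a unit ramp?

The loop has one pole at the origin (type 1). Velocity error constant K_v = lim_{s→0} s·C(s)P(s) = 14.4·4.7/5 = 13.54.
Steady-state error to a unit ramp: e_ss = 1/K_v = 0.0739.

0.0739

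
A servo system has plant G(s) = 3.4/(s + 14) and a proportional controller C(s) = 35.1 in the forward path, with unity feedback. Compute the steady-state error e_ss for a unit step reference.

The loop is type 0. Static position error constant K_pos = C(0)·G(0) = 35.1·0.2429 = 8.524.
Steady-state error to a unit step: e_ss = 1/(1+K_pos) = 1/9.524 = 0.105.

0.105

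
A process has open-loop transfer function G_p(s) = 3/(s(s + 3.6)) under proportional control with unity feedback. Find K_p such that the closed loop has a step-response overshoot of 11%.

K_p = 3.27

From %OS = 100·exp(−πζ/√(1−ζ²)) = 11%, ζ = −ln(0.11)/√(π²+ln²(0.11)) = 0.5749.
Characteristic equation s² + 3.6s + 3K_p = 0 gives ζ = 3.6/(2√(3K_p)).
Setting ζ = 0.5749: √(3K_p) = 3.6/(2·0.5749) = 3.131, so K_p = 9.803/3 = 3.27.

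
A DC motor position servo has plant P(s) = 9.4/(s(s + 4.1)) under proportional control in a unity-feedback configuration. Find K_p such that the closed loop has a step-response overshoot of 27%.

K_p = 3.02

From %OS = 100·exp(−πζ/√(1−ζ²)) = 27%, ζ = −ln(0.27)/√(π²+ln²(0.27)) = 0.3847.
Characteristic equation s² + 4.1s + 9.4K_p = 0 gives ζ = 4.1/(2√(9.4K_p)).
Setting ζ = 0.3847: √(9.4K_p) = 4.1/(2·0.3847) = 5.329, so K_p = 28.4/9.4 = 3.02.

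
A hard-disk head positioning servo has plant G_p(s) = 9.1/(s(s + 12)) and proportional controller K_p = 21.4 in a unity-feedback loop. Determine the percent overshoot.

22.4%

Closed-loop characteristic equation: s² + 12s + 194.7 = 0, so ω_n = 13.95 rad/s and ζ = 12/(2·13.95) = 0.43.
%OS = 100·exp(−πζ/√(1−ζ²)) = 100·exp(−π·0.43/√0.8151) = 22.4%.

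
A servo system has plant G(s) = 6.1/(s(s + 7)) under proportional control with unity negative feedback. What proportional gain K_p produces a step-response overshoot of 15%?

From %OS = 100·exp(−πζ/√(1−ζ²)) = 15%, ζ = −ln(0.15)/√(π²+ln²(0.15)) = 0.5169.
Characteristic equation s² + 7s + 6.1K_p = 0 gives ζ = 7/(2√(6.1K_p)).
Setting ζ = 0.5169: √(6.1K_p) = 7/(2·0.5169) = 6.771, so K_p = 45.84/6.1 = 7.52.

K_p = 7.52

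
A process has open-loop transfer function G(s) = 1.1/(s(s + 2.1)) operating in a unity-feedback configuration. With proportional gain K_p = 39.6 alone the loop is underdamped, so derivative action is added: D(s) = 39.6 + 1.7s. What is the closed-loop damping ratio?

ζ = 0.301

Forward path: (39.6 + 1.7s)·1.1/(s(s+2.1)). The closed-loop characteristic equation is s² + (2.1 + 1.1·1.7)s + 1.1·39.6 = 0.
That is s² + 3.97s + 43.56 = 0, so ω_n = 6.6 rad/s and ζ = 3.97/(2·6.6) = 0.3008.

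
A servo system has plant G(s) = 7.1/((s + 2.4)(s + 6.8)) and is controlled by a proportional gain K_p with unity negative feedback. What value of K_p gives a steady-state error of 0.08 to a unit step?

For a type-0 loop with proportional control, e_ss = 1/(1 + K_p·G(0)).
G(0) = 0.435. Require 1/(1 + K_p·0.435) = 0.08, so 1 + 0.435·K_p = 12.5.
K_p = (12.5 − 1)/0.435 = 26.4.

K_p = 26.4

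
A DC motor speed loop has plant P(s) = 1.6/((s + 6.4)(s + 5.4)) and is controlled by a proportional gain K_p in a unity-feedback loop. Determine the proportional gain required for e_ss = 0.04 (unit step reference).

Steady-state error for a unit step on this type-0 loop is 1/(1 + K_p·P(0)).
P(0) = 0.0463. Require 1/(1 + K_p·0.0463) = 0.04, so 1 + 0.0463·K_p = 25.
K_p = (25 − 1)/0.0463 = 518.

K_p = 518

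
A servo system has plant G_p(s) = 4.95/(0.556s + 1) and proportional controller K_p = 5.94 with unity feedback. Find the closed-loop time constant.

τ = 0.0183 s

Closed loop: T(s) = K_p·G_p/(1+K_p·G_p) = 29.4/(0.556s + 1 + 29.4), with pole at s = −(1 + 29.4)/0.556 = −54.68.
Closed-loop time constant τ = 1/54.68 = 0.0183 s.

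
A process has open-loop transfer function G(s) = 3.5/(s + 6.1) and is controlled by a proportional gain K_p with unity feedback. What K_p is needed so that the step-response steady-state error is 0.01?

For a type-0 loop with proportional control, e_ss = 1/(1 + K_p·G(0)).
G(0) = 0.5738. Require 1/(1 + K_p·0.5738) = 0.01, so 1 + 0.5738·K_p = 100.
K_p = (100 − 1)/0.5738 = 173.

K_p = 173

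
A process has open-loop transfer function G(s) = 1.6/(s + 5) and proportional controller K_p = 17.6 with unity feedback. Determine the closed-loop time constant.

Closed-loop transfer function: T(s) = K_p·G(s)/(1 + K_p·G(s)) = 28.16/(s + 5 + 28.16) = 28.16/(s + 33.16).
Time constant τ = 1/33.16 = 0.0302 s.

τ = 0.0302 s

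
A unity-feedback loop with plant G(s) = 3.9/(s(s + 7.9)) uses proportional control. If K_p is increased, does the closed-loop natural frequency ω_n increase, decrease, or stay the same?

ω_n = √(3.9·K_p), which grows with K_p.

increase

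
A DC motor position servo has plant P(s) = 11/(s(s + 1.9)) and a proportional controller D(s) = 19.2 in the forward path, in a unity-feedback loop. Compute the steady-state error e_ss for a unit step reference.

The open loop D(s)P(s) has a pole at the origin (type 1), so the static position error constant is infinite and e_ss = 1/(1+∞) = 0.

0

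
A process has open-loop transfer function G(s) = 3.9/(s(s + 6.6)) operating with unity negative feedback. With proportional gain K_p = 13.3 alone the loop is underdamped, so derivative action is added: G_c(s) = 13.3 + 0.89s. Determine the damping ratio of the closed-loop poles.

ζ = 0.699

Forward path: (13.3 + 0.89s)·3.9/(s(s+6.6)). The closed-loop characteristic equation is s² + (6.6 + 3.9·0.89)s + 3.9·13.3 = 0.
That is s² + 10.07s + 51.87 = 0, so ω_n = 7.202 rad/s and ζ = 10.07/(2·7.202) = 0.6992.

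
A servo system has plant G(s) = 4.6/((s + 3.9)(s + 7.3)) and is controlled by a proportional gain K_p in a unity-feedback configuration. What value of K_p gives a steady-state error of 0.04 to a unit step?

K_p = 149

The loop is type 0, so e_ss(step) = 1/(1 + K_pos) with K_pos = K_p·G(0).
G(0) = 0.1616. Require 1/(1 + K_p·0.1616) = 0.04, so 1 + 0.1616·K_p = 25.
K_p = (25 − 1)/0.1616 = 149.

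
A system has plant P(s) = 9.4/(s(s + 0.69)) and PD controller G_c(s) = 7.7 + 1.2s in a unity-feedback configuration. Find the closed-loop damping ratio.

ζ = 0.703

Forward path: (7.7 + 1.2s)·9.4/(s(s+0.69)). The closed-loop characteristic equation is s² + (0.69 + 9.4·1.2)s + 9.4·7.7 = 0.
That is s² + 11.97s + 72.38 = 0, so ω_n = 8.508 rad/s and ζ = 11.97/(2·8.508) = 0.7035.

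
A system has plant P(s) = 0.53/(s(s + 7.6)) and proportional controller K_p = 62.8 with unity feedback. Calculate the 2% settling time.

From 1 + K_pP(s) = 0: s² + 7.6s + 33.28 = 0 ⇒ ω_n = 5.769, ζ = 0.6587.
2% settling time T_s ≈ 4/(ζω_n) = 4/3.8 = 1.05 s.

T_s ≈ 1.05 s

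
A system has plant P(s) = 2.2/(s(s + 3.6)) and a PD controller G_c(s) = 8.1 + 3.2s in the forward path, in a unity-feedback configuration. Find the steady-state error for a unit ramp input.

0.202

The loop has one pole at the origin (type 1). Velocity error constant K_v = lim_{s→0} s·G_c(s)P(s) = 8.1·2.2/3.6 = 4.95.
Steady-state error to a unit ramp: e_ss = 1/K_v = 0.202.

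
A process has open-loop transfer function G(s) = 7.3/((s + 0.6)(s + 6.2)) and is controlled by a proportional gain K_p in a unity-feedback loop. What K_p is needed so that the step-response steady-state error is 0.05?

The loop is type 0, so e_ss(step) = 1/(1 + K_pos) with K_pos = K_p·G(0).
G(0) = 1.962. Require 1/(1 + K_p·1.962) = 0.05, so 1 + 1.962·K_p = 20.
K_p = (20 − 1)/1.962 = 9.68.

K_p = 9.68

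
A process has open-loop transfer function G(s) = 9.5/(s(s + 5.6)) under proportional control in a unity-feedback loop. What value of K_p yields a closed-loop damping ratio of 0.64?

K_p = 2.01

Closed-loop characteristic equation: s² + 5.6s + K_p·9.5 = 0.
So ω_n = √(9.5K_p) and 2ζω_n = 5.6, giving ζ = 5.6/(2√(9.5K_p)).
Setting ζ = 0.64: √(9.5K_p) = 5.6/(2·0.64) = 4.375, so K_p = 19.14/9.5 = 2.01.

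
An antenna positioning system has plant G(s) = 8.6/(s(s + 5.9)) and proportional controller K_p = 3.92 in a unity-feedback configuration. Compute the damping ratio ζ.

The closed-loop denominator is s(s+5.9) + 3.92·8.6 = s² + 5.9s + 33.71.
Matching s² + 2ζω_n s + ω_n²: ω_n = √33.71 = 5.806 rad/s and 2ζω_n = 5.9, so ζ = 5.9/(2·5.806) = 0.508.

ζ = 0.508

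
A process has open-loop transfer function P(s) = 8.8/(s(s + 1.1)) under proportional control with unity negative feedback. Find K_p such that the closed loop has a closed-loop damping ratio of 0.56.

K_p = 0.11

Closed-loop characteristic equation: s² + 1.1s + K_p·8.8 = 0.
So ω_n = √(8.8K_p) and 2ζω_n = 1.1, giving ζ = 1.1/(2√(8.8K_p)).
Setting ζ = 0.56: √(8.8K_p) = 1.1/(2·0.56) = 0.9821, so K_p = 0.9646/8.8 = 0.11.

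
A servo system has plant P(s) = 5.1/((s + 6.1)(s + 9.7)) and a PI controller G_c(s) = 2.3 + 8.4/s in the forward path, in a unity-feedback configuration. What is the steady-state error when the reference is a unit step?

The open loop G_c(s)P(s) has a pole at the origin (type 1), so the static position error constant is infinite and e_ss = 1/(1+∞) = 0.

0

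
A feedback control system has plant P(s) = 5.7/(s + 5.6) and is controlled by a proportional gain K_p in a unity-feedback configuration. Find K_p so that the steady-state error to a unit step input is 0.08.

Steady-state error for a unit step on this type-0 loop is 1/(1 + K_p·P(0)).
P(0) = 1.018. Require 1/(1 + K_p·1.018) = 0.08, so 1 + 1.018·K_p = 12.5.
K_p = (12.5 − 1)/1.018 = 11.3.

K_p = 11.3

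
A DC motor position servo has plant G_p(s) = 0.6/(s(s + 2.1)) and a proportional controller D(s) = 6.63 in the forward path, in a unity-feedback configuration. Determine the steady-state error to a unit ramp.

0.528

The loop has one pole at the origin (type 1). Velocity error constant K_v = lim_{s→0} s·D(s)G_p(s) = 6.63·0.6/2.1 = 1.894.
Steady-state error to a unit ramp: e_ss = 1/K_v = 0.528.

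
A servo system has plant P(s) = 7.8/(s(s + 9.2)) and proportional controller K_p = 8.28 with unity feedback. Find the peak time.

T_p = 0.477 s

The closed-loop denominator s² + 9.2s + 64.58 gives ω_n = √64.58 = 8.036 and ζ = 9.2/(2ω_n) = 0.5724.
Damped frequency ω_d = ω_n√(1−ζ²) = 6.59 rad/s, so peak time T_p = π/ω_d = 0.477 s.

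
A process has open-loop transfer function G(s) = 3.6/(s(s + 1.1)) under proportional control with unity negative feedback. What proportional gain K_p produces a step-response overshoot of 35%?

From %OS = 100·exp(−πζ/√(1−ζ²)) = 35%, ζ = −ln(0.35)/√(π²+ln²(0.35)) = 0.3169.
Characteristic equation s² + 1.1s + 3.6K_p = 0 gives ζ = 1.1/(2√(3.6K_p)).
Setting ζ = 0.3169: √(3.6K_p) = 1.1/(2·0.3169) = 1.735, so K_p = 3.011/3.6 = 0.837.

K_p = 0.837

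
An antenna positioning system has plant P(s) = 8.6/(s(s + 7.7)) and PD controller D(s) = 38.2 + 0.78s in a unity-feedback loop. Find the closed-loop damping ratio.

Forward path: (38.2 + 0.78s)·8.6/(s(s+7.7)). The closed-loop characteristic equation is s² + (7.7 + 8.6·0.78)s + 8.6·38.2 = 0.
That is s² + 14.41s + 328.5 = 0, so ω_n = 18.13 rad/s and ζ = 14.41/(2·18.13) = 0.3975.

ζ = 0.397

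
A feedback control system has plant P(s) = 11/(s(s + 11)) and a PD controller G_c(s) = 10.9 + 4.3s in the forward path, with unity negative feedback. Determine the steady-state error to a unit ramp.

The loop has one pole at the origin (type 1). Velocity error constant K_v = lim_{s→0} s·G_c(s)P(s) = 10.9·11/11 = 10.9.
Steady-state error to a unit ramp: e_ss = 1/K_v = 0.0917.

0.0917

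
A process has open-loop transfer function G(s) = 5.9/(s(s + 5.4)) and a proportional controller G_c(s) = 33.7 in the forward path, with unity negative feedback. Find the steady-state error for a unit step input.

0

The open loop G_c(s)G(s) has a pole at the origin (type 1), so the static position error constant is infinite and e_ss = 1/(1+∞) = 0.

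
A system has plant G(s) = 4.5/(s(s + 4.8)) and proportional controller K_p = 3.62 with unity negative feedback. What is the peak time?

T_p = 0.968 s

From 1 + K_pG(s) = 0: s² + 4.8s + 16.29 = 0 ⇒ ω_n = 4.036, ζ = 0.5946.
Damped frequency ω_d = ω_n√(1−ζ²) = 3.245 rad/s, so peak time T_p = π/ω_d = 0.968 s.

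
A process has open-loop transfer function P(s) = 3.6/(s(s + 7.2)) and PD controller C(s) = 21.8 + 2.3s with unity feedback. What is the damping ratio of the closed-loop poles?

ζ = 0.874

Forward path: (21.8 + 2.3s)·3.6/(s(s+7.2)). The closed-loop characteristic equation is s² + (7.2 + 3.6·2.3)s + 3.6·21.8 = 0.
That is s² + 15.48s + 78.48 = 0, so ω_n = 8.859 rad/s and ζ = 15.48/(2·8.859) = 0.8737.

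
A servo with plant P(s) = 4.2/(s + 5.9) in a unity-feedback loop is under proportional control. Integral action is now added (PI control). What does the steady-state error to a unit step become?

The integrator makes K_pos = lim_{s→0} C(s)G(s) infinite, so e_ss = 1/(1+K_pos) = 0.

0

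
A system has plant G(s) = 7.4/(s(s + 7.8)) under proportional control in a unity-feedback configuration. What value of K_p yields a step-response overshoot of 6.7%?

K_p = 4.83

From %OS = 100·exp(−πζ/√(1−ζ²)) = 6.7%, ζ = −ln(0.067)/√(π²+ln²(0.067)) = 0.6522.
Characteristic equation s² + 7.8s + 7.4K_p = 0 gives ζ = 7.8/(2√(7.4K_p)).
Setting ζ = 0.6522: √(7.4K_p) = 7.8/(2·0.6522) = 5.98, so K_p = 35.76/7.4 = 4.83.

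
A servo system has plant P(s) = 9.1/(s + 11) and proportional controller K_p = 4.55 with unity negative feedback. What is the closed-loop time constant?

Closed-loop transfer function: T(s) = K_p·P(s)/(1 + K_p·P(s)) = 41.4/(s + 11 + 41.4) = 41.4/(s + 52.4).
Time constant τ = 1/52.4 = 0.0191 s.

τ = 0.0191 s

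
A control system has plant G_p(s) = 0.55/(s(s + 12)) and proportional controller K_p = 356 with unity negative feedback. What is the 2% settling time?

T_s ≈ 0.667 s

Closed-loop characteristic equation: s² + 12s + 195.8 = 0, so ω_n = 13.99 rad/s and ζ = 12/(2·13.99) = 0.4288.
2% settling time T_s ≈ 4/(ζω_n) = 4/6 = 0.667 s.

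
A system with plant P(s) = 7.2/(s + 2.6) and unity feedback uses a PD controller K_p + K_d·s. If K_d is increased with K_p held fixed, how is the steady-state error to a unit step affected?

K_d affects only the transient (the s-coefficient); the DC loop gain, and hence e_ss, depends only on K_p.

unchanged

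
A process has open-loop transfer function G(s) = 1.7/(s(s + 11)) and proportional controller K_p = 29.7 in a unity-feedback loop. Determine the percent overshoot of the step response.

From 1 + K_pG(s) = 0: s² + 11s + 50.49 = 0 ⇒ ω_n = 7.106, ζ = 0.774.
%OS = 100·exp(−πζ/√(1−ζ²)) = 100·exp(−π·0.774/√0.4009) = 2.15%.

2.15%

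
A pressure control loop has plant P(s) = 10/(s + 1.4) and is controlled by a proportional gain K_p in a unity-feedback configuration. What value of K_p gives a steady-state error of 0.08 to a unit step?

Steady-state error for a unit step on this type-0 loop is 1/(1 + K_p·P(0)).
P(0) = 7.143. Require 1/(1 + K_p·7.143) = 0.08, so 1 + 7.143·K_p = 12.5.
K_p = (12.5 − 1)/7.143 = 1.61.

K_p = 1.61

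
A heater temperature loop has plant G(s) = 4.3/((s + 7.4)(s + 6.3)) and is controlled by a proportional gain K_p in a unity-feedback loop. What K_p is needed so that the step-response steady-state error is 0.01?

Steady-state error for a unit step on this type-0 loop is 1/(1 + K_p·G(0)).
G(0) = 0.09224. Require 1/(1 + K_p·0.09224) = 0.01, so 1 + 0.09224·K_p = 100.
K_p = (100 − 1)/0.09224 = 1070.

K_p = 1070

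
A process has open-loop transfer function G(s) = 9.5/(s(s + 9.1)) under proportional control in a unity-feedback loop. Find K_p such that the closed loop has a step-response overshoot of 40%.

K_p = 27.8

From %OS = 100·exp(−πζ/√(1−ζ²)) = 40%, ζ = −ln(0.4)/√(π²+ln²(0.4)) = 0.28.
Characteristic equation s² + 9.1s + 9.5K_p = 0 gives ζ = 9.1/(2√(9.5K_p)).
Setting ζ = 0.28: √(9.5K_p) = 9.1/(2·0.28) = 16.25, so K_p = 264.1/9.5 = 27.8.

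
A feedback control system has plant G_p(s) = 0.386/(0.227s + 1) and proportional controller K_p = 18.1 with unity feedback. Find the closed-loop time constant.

τ = 0.0284 s

Closed loop: T(s) = K_p·G_p/(1+K_p·G_p) = 6.987/(0.227s + 1 + 6.987), with pole at s = −(1 + 6.987)/0.227 = −35.18.
Closed-loop time constant τ = 1/35.18 = 0.0284 s.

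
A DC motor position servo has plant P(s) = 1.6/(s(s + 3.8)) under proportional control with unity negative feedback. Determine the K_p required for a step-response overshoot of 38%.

From %OS = 100·exp(−πζ/√(1−ζ²)) = 38%, ζ = −ln(0.38)/√(π²+ln²(0.38)) = 0.2943.
Characteristic equation s² + 3.8s + 1.6K_p = 0 gives ζ = 3.8/(2√(1.6K_p)).
Setting ζ = 0.2943: √(1.6K_p) = 3.8/(2·0.2943) = 6.455, so K_p = 41.67/1.6 = 26.

K_p = 26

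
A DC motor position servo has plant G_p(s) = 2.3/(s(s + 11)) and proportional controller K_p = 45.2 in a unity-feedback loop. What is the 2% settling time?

Closed-loop characteristic equation: s² + 11s + 104 = 0, so ω_n = 10.2 rad/s and ζ = 11/(2·10.2) = 0.5394.
2% settling time T_s ≈ 4/(ζω_n) = 4/5.5 = 0.727 s.

T_s ≈ 0.727 s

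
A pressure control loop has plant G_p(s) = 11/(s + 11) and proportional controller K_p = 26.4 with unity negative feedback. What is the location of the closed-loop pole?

s = -301.4

Closed-loop transfer function: T(s) = K_p·G_p(s)/(1 + K_p·G_p(s)) = 290.4/(s + 11 + 290.4) = 290.4/(s + 301.4).
The closed-loop pole is at s = −301.4.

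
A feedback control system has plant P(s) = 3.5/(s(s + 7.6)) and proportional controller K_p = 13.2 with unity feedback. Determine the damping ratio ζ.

With unity feedback the closed-loop characteristic equation is s² + 7.6s + 13.2·3.5 = s² + 7.6s + 46.2 = 0.
So ω_n² = 46.2 ⇒ ω_n = 6.797 rad/s, and ζ = 7.6/(2ω_n) = 0.559.

ζ = 0.559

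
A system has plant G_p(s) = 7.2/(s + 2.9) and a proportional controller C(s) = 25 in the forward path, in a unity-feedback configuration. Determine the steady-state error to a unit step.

0.0159

The loop is type 0. Static position error constant K_pos = C(0)·G_p(0) = 25·2.483 = 62.07.
Steady-state error to a unit step: e_ss = 1/(1+K_pos) = 1/63.07 = 0.0159.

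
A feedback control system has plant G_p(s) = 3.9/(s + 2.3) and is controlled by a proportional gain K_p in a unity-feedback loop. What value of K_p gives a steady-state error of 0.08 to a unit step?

For a type-0 loop with proportional control, e_ss = 1/(1 + K_p·G_p(0)).
G_p(0) = 1.696. Require 1/(1 + K_p·1.696) = 0.08, so 1 + 1.696·K_p = 12.5.
K_p = (12.5 − 1)/1.696 = 6.78.

K_p = 6.78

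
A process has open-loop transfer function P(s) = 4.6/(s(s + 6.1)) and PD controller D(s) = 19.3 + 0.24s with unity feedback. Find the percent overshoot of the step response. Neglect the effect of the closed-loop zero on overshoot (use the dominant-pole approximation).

27.3%

Forward path: (19.3 + 0.24s)·4.6/(s(s+6.1)). The closed-loop characteristic equation is s² + (6.1 + 4.6·0.24)s + 4.6·19.3 = 0.
That is s² + 7.204s + 88.78 = 0, so ω_n = 9.422 rad/s and ζ = 7.204/(2·9.422) = 0.3823.
%OS = 100·exp(−πζ/√(1−ζ²)) = 27.3%.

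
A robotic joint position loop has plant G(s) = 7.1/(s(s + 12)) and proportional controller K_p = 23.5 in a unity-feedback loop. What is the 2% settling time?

Closed-loop characteristic equation: s² + 12s + 166.8 = 0, so ω_n = 12.92 rad/s and ζ = 12/(2·12.92) = 0.4645.
2% settling time T_s ≈ 4/(ζω_n) = 4/6 = 0.667 s.

T_s ≈ 0.667 s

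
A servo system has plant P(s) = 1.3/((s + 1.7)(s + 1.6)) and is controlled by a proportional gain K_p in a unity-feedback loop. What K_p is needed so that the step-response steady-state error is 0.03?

K_p = 67.7

The loop is type 0, so e_ss(step) = 1/(1 + K_pos) with K_pos = K_p·P(0).
P(0) = 0.4779. Require 1/(1 + K_p·0.4779) = 0.03, so 1 + 0.4779·K_p = 33.33.
K_p = (33.33 − 1)/0.4779 = 67.7.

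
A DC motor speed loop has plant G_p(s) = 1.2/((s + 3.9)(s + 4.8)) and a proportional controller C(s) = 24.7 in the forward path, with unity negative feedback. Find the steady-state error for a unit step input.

0.387

The loop is type 0. Static position error constant K_pos = C(0)·G_p(0) = 24.7·0.0641 = 1.583.
Steady-state error to a unit step: e_ss = 1/(1+K_pos) = 1/2.583 = 0.387.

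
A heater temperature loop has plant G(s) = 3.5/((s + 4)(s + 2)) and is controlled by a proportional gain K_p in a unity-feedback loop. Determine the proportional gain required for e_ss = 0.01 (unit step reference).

K_p = 226

Steady-state error for a unit step on this type-0 loop is 1/(1 + K_p·G(0)).
G(0) = 0.4375. Require 1/(1 + K_p·0.4375) = 0.01, so 1 + 0.4375·K_p = 100.
K_p = (100 − 1)/0.4375 = 226.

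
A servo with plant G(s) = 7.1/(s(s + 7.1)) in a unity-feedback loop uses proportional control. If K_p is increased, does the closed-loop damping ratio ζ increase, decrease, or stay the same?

decrease

ζ = 7.1/(2√(7.1K_p)); increasing K_p raises the denominator, so ζ falls.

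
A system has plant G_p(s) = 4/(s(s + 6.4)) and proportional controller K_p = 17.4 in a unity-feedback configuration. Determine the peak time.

Closed-loop characteristic equation: s² + 6.4s + 69.6 = 0, so ω_n = 8.343 rad/s and ζ = 6.4/(2·8.343) = 0.3836.
Damped frequency ω_d = ω_n√(1−ζ²) = 7.705 rad/s, so peak time T_p = π/ω_d = 0.408 s.

T_p = 0.408 s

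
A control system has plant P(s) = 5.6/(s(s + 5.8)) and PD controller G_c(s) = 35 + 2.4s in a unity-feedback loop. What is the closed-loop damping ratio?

ζ = 0.687

Forward path: (35 + 2.4s)·5.6/(s(s+5.8)). The closed-loop characteristic equation is s² + (5.8 + 5.6·2.4)s + 5.6·35 = 0.
That is s² + 19.24s + 196 = 0, so ω_n = 14 rad/s and ζ = 19.24/(2·14) = 0.6871.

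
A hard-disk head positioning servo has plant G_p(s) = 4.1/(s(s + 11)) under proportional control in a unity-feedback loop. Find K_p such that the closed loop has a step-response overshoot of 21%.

K_p = 37.3

From %OS = 100·exp(−πζ/√(1−ζ²)) = 21%, ζ = −ln(0.21)/√(π²+ln²(0.21)) = 0.4449.
Characteristic equation s² + 11s + 4.1K_p = 0 gives ζ = 11/(2√(4.1K_p)).
Setting ζ = 0.4449: √(4.1K_p) = 11/(2·0.4449) = 12.36, so K_p = 152.8/4.1 = 37.3.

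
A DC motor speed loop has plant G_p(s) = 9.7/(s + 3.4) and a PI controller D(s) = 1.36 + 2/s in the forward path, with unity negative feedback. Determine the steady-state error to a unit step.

0

The open loop D(s)G_p(s) has a pole at the origin (type 1), so the static position error constant is infinite and e_ss = 1/(1+∞) = 0.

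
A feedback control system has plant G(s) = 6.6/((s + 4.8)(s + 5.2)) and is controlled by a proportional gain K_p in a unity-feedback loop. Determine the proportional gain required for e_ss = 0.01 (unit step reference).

Steady-state error for a unit step on this type-0 loop is 1/(1 + K_p·G(0)).
G(0) = 0.2644. Require 1/(1 + K_p·0.2644) = 0.01, so 1 + 0.2644·K_p = 100.
K_p = (100 − 1)/0.2644 = 374.

K_p = 374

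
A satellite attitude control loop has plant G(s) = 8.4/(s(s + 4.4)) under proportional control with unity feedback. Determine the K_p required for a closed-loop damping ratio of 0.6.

K_p = 1.6

Closed-loop characteristic equation: s² + 4.4s + K_p·8.4 = 0.
So ω_n = √(8.4K_p) and 2ζω_n = 4.4, giving ζ = 4.4/(2√(8.4K_p)).
Setting ζ = 0.6: √(8.4K_p) = 4.4/(2·0.6) = 3.667, so K_p = 13.44/8.4 = 1.6.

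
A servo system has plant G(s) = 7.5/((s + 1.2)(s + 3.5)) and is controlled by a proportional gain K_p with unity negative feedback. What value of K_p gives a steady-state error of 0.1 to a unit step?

K_p = 5.04

The loop is type 0, so e_ss(step) = 1/(1 + K_pos) with K_pos = K_p·G(0).
G(0) = 1.786. Require 1/(1 + K_p·1.786) = 0.1, so 1 + 1.786·K_p = 10.
K_p = (10 − 1)/1.786 = 5.04.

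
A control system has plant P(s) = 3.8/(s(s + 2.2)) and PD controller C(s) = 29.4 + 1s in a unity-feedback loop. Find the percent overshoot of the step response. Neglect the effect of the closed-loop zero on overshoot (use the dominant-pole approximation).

Forward path: (29.4 + 1s)·3.8/(s(s+2.2)). The closed-loop characteristic equation is s² + (2.2 + 3.8·1)s + 3.8·29.4 = 0.
That is s² + 6s + 111.7 = 0, so ω_n = 10.57 rad/s and ζ = 6/(2·10.57) = 0.2838.
%OS = 100·exp(−πζ/√(1−ζ²)) = 39.5%.

39.5%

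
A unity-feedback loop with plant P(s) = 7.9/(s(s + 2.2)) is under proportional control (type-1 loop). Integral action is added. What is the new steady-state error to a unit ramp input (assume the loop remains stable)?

The integrator raises the loop to type 2, so K_v → ∞ and e_ss to a ramp is zero.

0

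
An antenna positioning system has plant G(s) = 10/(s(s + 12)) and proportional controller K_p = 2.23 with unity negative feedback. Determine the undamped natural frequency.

ω_n = 4.72 rad/s

The closed-loop denominator is s(s+12) + 2.23·10 = s² + 12s + 22.3.
So ω_n² = 22.3 ⇒ ω_n = 4.722 rad/s, and ζ = 12/(2ω_n) = 1.27.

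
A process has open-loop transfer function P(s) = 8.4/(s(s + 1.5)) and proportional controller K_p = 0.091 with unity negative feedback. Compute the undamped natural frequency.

ω_n = 0.874 rad/s

1 + K_p·P(s) = 0 gives s² + 1.5s + 0.7644 = 0.
Matching s² + 2ζω_n s + ω_n²: ω_n = √0.7644 = 0.8743 rad/s and 2ζω_n = 1.5, so ζ = 1.5/(2·0.8743) = 0.858.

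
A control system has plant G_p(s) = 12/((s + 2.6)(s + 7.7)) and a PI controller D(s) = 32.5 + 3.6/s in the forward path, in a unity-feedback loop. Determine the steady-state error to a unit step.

The open loop D(s)G_p(s) has a pole at the origin (type 1), so the static position error constant is infinite and e_ss = 1/(1+∞) = 0.

0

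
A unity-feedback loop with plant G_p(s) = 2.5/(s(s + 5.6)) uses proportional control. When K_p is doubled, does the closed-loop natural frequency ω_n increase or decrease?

increase

ω_n = √(2.5·K_p), which grows with K_p.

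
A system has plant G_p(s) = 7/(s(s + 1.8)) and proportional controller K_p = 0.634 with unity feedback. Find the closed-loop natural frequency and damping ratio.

The closed-loop denominator is s(s+1.8) + 0.634·7 = s² + 1.8s + 4.438.
Matching s² + 2ζω_n s + ω_n²: ω_n = √4.438 = 2.107 rad/s and 2ζω_n = 1.8, so ζ = 1.8/(2·2.107) = 0.427.

ω_n = 2.11 rad/s, ζ = 0.427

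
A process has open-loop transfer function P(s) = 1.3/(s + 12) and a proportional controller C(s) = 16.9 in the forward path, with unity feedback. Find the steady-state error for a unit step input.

0.353

The loop is type 0. Static position error constant K_pos = C(0)·P(0) = 16.9·0.1083 = 1.831.
Steady-state error to a unit step: e_ss = 1/(1+K_pos) = 1/2.831 = 0.353.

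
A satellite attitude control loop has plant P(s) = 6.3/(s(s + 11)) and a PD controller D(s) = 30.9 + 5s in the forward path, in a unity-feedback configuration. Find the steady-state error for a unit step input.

0

The open loop D(s)P(s) has a pole at the origin (type 1), so the static position error constant is infinite and e_ss = 1/(1+∞) = 0.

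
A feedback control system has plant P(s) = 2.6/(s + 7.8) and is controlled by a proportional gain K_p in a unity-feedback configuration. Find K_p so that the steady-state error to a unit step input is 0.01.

K_p = 297

The loop is type 0, so e_ss(step) = 1/(1 + K_pos) with K_pos = K_p·P(0).
P(0) = 0.3333. Require 1/(1 + K_p·0.3333) = 0.01, so 1 + 0.3333·K_p = 100.
K_p = (100 − 1)/0.3333 = 297.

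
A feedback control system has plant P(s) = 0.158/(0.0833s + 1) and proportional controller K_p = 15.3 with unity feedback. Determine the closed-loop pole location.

s = -41.03

Closed loop: T(s) = K_p·P/(1+K_p·P) = 2.417/(0.0833s + 1 + 2.417), with pole at s = −(1 + 2.417)/0.0833 = −41.03.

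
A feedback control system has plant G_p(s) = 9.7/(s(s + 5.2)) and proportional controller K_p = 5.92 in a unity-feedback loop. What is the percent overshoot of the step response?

Closed-loop characteristic equation: s² + 5.2s + 57.42 = 0, so ω_n = 7.578 rad/s and ζ = 5.2/(2·7.578) = 0.3431.
%OS = 100·exp(−πζ/√(1−ζ²)) = 100·exp(−π·0.3431/√0.8823) = 31.7%.

31.7%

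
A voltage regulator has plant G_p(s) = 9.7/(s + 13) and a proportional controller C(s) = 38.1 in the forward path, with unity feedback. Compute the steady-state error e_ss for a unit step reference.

0.034

The loop is type 0. Static position error constant K_pos = C(0)·G_p(0) = 38.1·0.7462 = 28.43.
Steady-state error to a unit step: e_ss = 1/(1+K_pos) = 1/29.43 = 0.034.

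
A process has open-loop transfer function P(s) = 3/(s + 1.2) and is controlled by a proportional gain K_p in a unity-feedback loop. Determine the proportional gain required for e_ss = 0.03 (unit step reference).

K_p = 12.9

Steady-state error for a unit step on this type-0 loop is 1/(1 + K_p·P(0)).
P(0) = 2.5. Require 1/(1 + K_p·2.5) = 0.03, so 1 + 2.5·K_p = 33.33.
K_p = (33.33 − 1)/2.5 = 12.9.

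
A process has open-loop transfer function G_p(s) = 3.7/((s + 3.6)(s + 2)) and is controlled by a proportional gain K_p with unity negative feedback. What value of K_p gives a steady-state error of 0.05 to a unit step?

The loop is type 0, so e_ss(step) = 1/(1 + K_pos) with K_pos = K_p·G_p(0).
G_p(0) = 0.5139. Require 1/(1 + K_p·0.5139) = 0.05, so 1 + 0.5139·K_p = 20.
K_p = (20 − 1)/0.5139 = 37.

K_p = 37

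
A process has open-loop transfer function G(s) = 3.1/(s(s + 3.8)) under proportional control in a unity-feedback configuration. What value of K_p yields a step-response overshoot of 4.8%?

From %OS = 100·exp(−πζ/√(1−ζ²)) = 4.8%, ζ = −ln(0.048)/√(π²+ln²(0.048)) = 0.695.
Characteristic equation s² + 3.8s + 3.1K_p = 0 gives ζ = 3.8/(2√(3.1K_p)).
Setting ζ = 0.695: √(3.1K_p) = 3.8/(2·0.695) = 2.734, so K_p = 7.474/3.1 = 2.41.

K_p = 2.41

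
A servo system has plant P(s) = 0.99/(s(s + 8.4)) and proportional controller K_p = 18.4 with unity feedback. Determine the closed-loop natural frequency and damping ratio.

1 + K_p·P(s) = 0 gives s² + 8.4s + 18.22 = 0.
Matching s² + 2ζω_n s + ω_n²: ω_n = √18.22 = 4.268 rad/s and 2ζω_n = 8.4, so ζ = 8.4/(2·4.268) = 0.984.

ω_n = 4.27 rad/s, ζ = 0.984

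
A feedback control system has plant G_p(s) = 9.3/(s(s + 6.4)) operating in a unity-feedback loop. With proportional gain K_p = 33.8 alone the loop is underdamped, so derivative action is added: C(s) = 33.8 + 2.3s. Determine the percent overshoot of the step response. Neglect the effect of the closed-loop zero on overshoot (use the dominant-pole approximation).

Forward path: (33.8 + 2.3s)·9.3/(s(s+6.4)). The closed-loop characteristic equation is s² + (6.4 + 9.3·2.3)s + 9.3·33.8 = 0.
That is s² + 27.79s + 314.3 = 0, so ω_n = 17.73 rad/s and ζ = 27.79/(2·17.73) = 0.7837.
%OS = 100·exp(−πζ/√(1−ζ²)) = 1.9%.

1.9%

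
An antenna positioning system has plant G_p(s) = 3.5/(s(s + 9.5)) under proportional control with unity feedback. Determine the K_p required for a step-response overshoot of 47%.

K_p = 118

From %OS = 100·exp(−πζ/√(1−ζ²)) = 47%, ζ = −ln(0.47)/√(π²+ln²(0.47)) = 0.2337.
Characteristic equation s² + 9.5s + 3.5K_p = 0 gives ζ = 9.5/(2√(3.5K_p)).
Setting ζ = 0.2337: √(3.5K_p) = 9.5/(2·0.2337) = 20.33, so K_p = 413.2/3.5 = 118.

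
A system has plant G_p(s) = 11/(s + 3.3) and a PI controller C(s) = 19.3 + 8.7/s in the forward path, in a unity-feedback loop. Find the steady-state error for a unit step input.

The open loop C(s)G_p(s) has a pole at the origin (type 1), so the static position error constant is infinite and e_ss = 1/(1+∞) = 0.

0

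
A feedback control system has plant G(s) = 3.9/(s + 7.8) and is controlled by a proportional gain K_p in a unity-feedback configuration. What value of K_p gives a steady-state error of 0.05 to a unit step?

Steady-state error for a unit step on this type-0 loop is 1/(1 + K_p·G(0)).
G(0) = 0.5. Require 1/(1 + K_p·0.5) = 0.05, so 1 + 0.5·K_p = 20.
K_p = (20 − 1)/0.5 = 38.

K_p = 38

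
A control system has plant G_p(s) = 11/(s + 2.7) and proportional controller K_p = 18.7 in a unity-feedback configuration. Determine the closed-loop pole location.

Closed-loop transfer function: T(s) = K_p·G_p(s)/(1 + K_p·G_p(s)) = 205.7/(s + 2.7 + 205.7) = 205.7/(s + 208.4).
The closed-loop pole is at s = −208.4.

s = -208.4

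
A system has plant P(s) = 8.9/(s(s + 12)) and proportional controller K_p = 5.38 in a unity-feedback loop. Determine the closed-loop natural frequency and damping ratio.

ω_n = 6.92 rad/s, ζ = 0.867

With unity feedback the closed-loop characteristic equation is s² + 12s + 5.38·8.9 = s² + 12s + 47.88 = 0.
Matching s² + 2ζω_n s + ω_n²: ω_n = √47.88 = 6.92 rad/s and 2ζω_n = 12, so ζ = 12/(2·6.92) = 0.867.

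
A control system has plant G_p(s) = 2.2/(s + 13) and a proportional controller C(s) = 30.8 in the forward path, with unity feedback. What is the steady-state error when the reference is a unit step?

0.161

The loop is type 0. Static position error constant K_pos = C(0)·G_p(0) = 30.8·0.1692 = 5.212.
Steady-state error to a unit step: e_ss = 1/(1+K_pos) = 1/6.212 = 0.161.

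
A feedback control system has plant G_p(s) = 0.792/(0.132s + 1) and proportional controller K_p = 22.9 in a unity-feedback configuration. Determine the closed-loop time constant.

τ = 0.0069 s

Closed loop: T(s) = K_p·G_p/(1+K_p·G_p) = 18.14/(0.132s + 1 + 18.14), with pole at s = −(1 + 18.14)/0.132 = −145.
Closed-loop time constant τ = 1/145 = 0.0069 s.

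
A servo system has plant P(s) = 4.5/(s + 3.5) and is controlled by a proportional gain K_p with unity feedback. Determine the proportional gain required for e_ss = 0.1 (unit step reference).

K_p = 7

The loop is type 0, so e_ss(step) = 1/(1 + K_pos) with K_pos = K_p·P(0).
P(0) = 1.286. Require 1/(1 + K_p·1.286) = 0.1, so 1 + 1.286·K_p = 10.
K_p = (10 − 1)/1.286 = 7.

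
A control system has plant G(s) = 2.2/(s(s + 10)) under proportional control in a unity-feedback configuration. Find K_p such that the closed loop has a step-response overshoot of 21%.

K_p = 57.4

From %OS = 100·exp(−πζ/√(1−ζ²)) = 21%, ζ = −ln(0.21)/√(π²+ln²(0.21)) = 0.4449.
Characteristic equation s² + 10s + 2.2K_p = 0 gives ζ = 10/(2√(2.2K_p)).
Setting ζ = 0.4449: √(2.2K_p) = 10/(2·0.4449) = 11.24, so K_p = 126.3/2.2 = 57.4.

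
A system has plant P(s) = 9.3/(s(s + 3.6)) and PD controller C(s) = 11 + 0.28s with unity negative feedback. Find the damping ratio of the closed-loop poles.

Forward path: (11 + 0.28s)·9.3/(s(s+3.6)). The closed-loop characteristic equation is s² + (3.6 + 9.3·0.28)s + 9.3·11 = 0.
That is s² + 6.204s + 102.3 = 0, so ω_n = 10.11 rad/s and ζ = 6.204/(2·10.11) = 0.3067.

ζ = 0.307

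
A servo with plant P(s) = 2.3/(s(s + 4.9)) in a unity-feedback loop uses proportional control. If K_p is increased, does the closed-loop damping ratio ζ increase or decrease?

ζ = 4.9/(2√(2.3K_p)); increasing K_p raises the denominator, so ζ falls.

decrease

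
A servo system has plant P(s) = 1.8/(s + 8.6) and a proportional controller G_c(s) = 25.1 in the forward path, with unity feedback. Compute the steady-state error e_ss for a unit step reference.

The loop is type 0. Static position error constant K_pos = G_c(0)·P(0) = 25.1·0.2093 = 5.253.
Steady-state error to a unit step: e_ss = 1/(1+K_pos) = 1/6.253 = 0.16.

0.16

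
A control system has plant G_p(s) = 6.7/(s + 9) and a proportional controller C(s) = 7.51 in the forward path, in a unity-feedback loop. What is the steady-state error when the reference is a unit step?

The loop is type 0. Static position error constant K_pos = C(0)·G_p(0) = 7.51·0.7444 = 5.591.
Steady-state error to a unit step: e_ss = 1/(1+K_pos) = 1/6.591 = 0.152.

0.152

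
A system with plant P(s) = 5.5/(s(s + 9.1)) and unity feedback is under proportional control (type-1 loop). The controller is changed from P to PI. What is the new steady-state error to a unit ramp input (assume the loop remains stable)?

0

The integrator raises the loop to type 2, so K_v → ∞ and e_ss to a ramp is zero.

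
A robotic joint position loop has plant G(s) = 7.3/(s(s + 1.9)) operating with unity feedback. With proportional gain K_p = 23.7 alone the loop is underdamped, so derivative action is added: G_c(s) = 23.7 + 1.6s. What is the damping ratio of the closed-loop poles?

ζ = 0.516

Forward path: (23.7 + 1.6s)·7.3/(s(s+1.9)). The closed-loop characteristic equation is s² + (1.9 + 7.3·1.6)s + 7.3·23.7 = 0.
That is s² + 13.58s + 173 = 0, so ω_n = 13.15 rad/s and ζ = 13.58/(2·13.15) = 0.5162.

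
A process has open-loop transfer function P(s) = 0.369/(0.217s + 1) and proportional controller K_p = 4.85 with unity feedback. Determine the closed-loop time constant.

Closed loop: T(s) = K_p·P/(1+K_p·P) = 1.79/(0.217s + 1 + 1.79), with pole at s = −(1 + 1.79)/0.217 = −12.86.
Closed-loop time constant τ = 1/12.86 = 0.0778 s.

τ = 0.0778 s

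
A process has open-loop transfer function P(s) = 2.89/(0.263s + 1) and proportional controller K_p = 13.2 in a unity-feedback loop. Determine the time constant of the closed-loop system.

τ = 0.00672 s

Closed loop: T(s) = K_p·P/(1+K_p·P) = 38.15/(0.263s + 1 + 38.15), with pole at s = −(1 + 38.15)/0.263 = −148.9.
Closed-loop time constant τ = 1/148.9 = 0.00672 s.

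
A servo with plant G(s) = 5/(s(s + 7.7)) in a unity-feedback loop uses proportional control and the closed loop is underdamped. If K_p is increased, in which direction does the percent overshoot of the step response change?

ζ = 7.7/(2√(5K_p)) decreases as K_p grows; lower damping means more overshoot.

increase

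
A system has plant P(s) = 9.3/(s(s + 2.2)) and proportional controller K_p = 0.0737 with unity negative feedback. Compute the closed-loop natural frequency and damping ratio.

The closed-loop denominator is s(s+2.2) + 0.0737·9.3 = s² + 2.2s + 0.6854.
So ω_n² = 0.6854 ⇒ ω_n = 0.8279 rad/s, and ζ = 2.2/(2ω_n) = 1.33.

ω_n = 0.828 rad/s, ζ = 1.33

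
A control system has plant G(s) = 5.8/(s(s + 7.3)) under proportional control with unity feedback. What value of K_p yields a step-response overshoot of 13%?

K_p = 7.74

From %OS = 100·exp(−πζ/√(1−ζ²)) = 13%, ζ = −ln(0.13)/√(π²+ln²(0.13)) = 0.5446.
Characteristic equation s² + 7.3s + 5.8K_p = 0 gives ζ = 7.3/(2√(5.8K_p)).
Setting ζ = 0.5446: √(5.8K_p) = 7.3/(2·0.5446) = 6.702, so K_p = 44.91/5.8 = 7.74.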